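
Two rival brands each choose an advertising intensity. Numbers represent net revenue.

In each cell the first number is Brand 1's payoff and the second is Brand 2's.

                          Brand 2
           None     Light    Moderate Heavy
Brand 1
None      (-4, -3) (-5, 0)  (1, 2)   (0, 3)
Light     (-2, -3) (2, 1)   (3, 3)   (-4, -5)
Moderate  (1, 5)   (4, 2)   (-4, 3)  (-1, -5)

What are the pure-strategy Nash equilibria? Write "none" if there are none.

The pure Nash equilibria are (None, Heavy) and (Light, Moderate) and (Moderate, None).

For each strategy profile, look for a profitable unilateral deviation.
(None, None): Brand 1 can switch to Light (-4 → -2). Not NE.
(None, Light): Brand 1 can switch to Light (-5 → 2). Not NE.
(None, Moderate): Brand 1 can switch to Light (1 → 3). Not NE.
(None, Heavy): Brand 1 gets 0, best alternative -1; Brand 2 gets 3, best alternative 2. No profitable deviation — NE.
(Light, None): Brand 1 can switch to Moderate (-2 → 1). Not NE.
(Light, Light): Brand 1 can switch to Moderate (2 → 4). Not NE.
(Light, Moderate): Brand 1 gets 3, best alternative 1; Brand 2 gets 3, best alternative 1. No profitable deviation — NE.
(Light, Heavy): Brand 1 can switch to None (-4 → 0). Not NE.
(Moderate, None): Brand 1 gets 1, best alternative -2; Brand 2 gets 5, best alternative 3. No profitable deviation — NE.
(The remaining 3 profiles each have a profitable deviation by the same check.)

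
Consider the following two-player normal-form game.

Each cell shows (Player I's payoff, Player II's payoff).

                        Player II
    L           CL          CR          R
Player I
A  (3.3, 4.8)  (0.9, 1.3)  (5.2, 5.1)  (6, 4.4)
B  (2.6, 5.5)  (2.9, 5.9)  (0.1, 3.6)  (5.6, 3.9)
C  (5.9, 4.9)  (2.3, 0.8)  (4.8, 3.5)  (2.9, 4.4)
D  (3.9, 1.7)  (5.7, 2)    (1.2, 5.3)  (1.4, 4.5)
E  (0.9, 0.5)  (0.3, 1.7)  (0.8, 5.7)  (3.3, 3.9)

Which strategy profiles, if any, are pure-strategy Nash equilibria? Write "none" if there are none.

Player I against L: payoffs 3.3, 2.6, 5.9, 3.9, 0.9 → best response C.
Player I against CL: payoffs 0.9, 2.9, 2.3, 5.7, 0.3 → best response D.
Player I against CR: payoffs 5.2, 0.1, 4.8, 1.2, 0.8 → best response A.
Player I against R: payoffs 6, 5.6, 2.9, 1.4, 3.3 → best response A.
Player II against A: payoffs 4.8, 1.3, 5.1, 4.4 → best response CR.
Player II against B: payoffs 5.5, 5.9, 3.6, 3.9 → best response CL.
Player II against C: payoffs 4.9, 0.8, 3.5, 4.4 → best response L.
Player II against D: payoffs 1.7, 2, 5.3, 4.5 → best response CR.
Player II against E: payoffs 0.5, 1.7, 5.7, 3.9 → best response CR.
Mutual best responses: (A, CR); (C, L).

Pure-strategy Nash equilibria: (A, CR), (C, L)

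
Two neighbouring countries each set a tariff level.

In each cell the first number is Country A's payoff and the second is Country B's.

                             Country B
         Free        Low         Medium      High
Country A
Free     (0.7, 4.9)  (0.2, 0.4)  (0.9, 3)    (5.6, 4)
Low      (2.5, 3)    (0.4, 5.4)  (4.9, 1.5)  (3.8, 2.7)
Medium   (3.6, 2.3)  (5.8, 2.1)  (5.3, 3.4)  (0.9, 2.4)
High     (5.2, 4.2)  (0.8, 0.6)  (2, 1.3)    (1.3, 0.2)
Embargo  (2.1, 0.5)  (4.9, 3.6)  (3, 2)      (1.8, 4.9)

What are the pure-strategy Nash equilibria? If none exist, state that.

Country A against Free: payoffs 0.7, 2.5, 3.6, 5.2, 2.1 → best response High.
Country A against Low: payoffs 0.2, 0.4, 5.8, 0.8, 4.9 → best response Medium.
Country A against Medium: payoffs 0.9, 4.9, 5.3, 2, 3 → best response Medium.
Country A against High: payoffs 5.6, 3.8, 0.9, 1.3, 1.8 → best response Free.
Country B against Free: payoffs 4.9, 0.4, 3, 4 → best response Free.
Country B against Low: payoffs 3, 5.4, 1.5, 2.7 → best response Low.
Country B against Medium: payoffs 2.3, 2.1, 3.4, 2.4 → best response Medium.
Country B against High: payoffs 4.2, 0.6, 1.3, 0.2 → best response Free.
Country B against Embargo: payoffs 0.5, 3.6, 2, 4.9 → best response High.
Mutual best responses: (Medium, Medium); (High, Free).

Pure-strategy Nash equilibria: (Medium, Medium); (High, Free)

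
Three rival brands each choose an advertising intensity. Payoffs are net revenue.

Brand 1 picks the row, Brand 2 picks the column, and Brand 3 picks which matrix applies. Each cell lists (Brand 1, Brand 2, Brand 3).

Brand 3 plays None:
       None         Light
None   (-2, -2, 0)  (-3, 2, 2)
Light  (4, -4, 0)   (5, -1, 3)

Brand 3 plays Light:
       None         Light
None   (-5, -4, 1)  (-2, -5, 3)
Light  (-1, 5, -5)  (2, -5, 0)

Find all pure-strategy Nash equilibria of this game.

The unique pure-strategy Nash equilibrium is (Light, Light, None).

(None, None, None): Brand 1 can switch to Light (-2 → 4). Not NE.
(None, None, Light): Brand 1 can switch to Light (-5 → -1). Not NE.
(None, Light, None): Brand 1 can switch to Light (-3 → 5). Not NE.
(None, Light, Light): Brand 1 can switch to Light (-2 → 2). Not NE.
(Light, None, None): Brand 2 can switch to Light (-4 → -1). Not NE.
(Light, None, Light): Brand 3 can switch to None (-5 → 0). Not NE.
(Light, Light, None): Brand 1 gets 5, best alternative -3; Brand 2 gets -1, best alternative -4; Brand 3 gets 3, best alternative 0. No profitable deviation — NE.
(The remaining 1 profile has a profitable deviation by the same check.)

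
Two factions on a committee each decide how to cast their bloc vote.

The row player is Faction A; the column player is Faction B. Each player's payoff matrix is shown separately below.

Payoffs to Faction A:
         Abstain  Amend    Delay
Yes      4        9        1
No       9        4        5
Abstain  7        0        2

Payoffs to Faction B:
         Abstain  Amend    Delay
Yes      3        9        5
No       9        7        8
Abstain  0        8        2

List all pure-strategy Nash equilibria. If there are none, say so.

Mark each player's best response to every combination of opponents' strategies; a profile where every player is best-responding is a pure Nash equilibrium.
Faction A against Abstain: payoffs 4, 9, 7 → best response No.
Faction A against Amend: payoffs 9, 4, 0 → best response Yes.
Faction A against Delay: payoffs 1, 5, 2 → best response No.
Faction B against Yes: payoffs 3, 9, 5 → best response Amend.
Faction B against No: payoffs 9, 7, 8 → best response Abstain.
Faction B against Abstain: payoffs 0, 8, 2 → best response Amend.
Mutual best responses: (Yes, Amend); (No, Abstain).

The pure Nash equilibria are (Yes, Amend) and (No, Abstain).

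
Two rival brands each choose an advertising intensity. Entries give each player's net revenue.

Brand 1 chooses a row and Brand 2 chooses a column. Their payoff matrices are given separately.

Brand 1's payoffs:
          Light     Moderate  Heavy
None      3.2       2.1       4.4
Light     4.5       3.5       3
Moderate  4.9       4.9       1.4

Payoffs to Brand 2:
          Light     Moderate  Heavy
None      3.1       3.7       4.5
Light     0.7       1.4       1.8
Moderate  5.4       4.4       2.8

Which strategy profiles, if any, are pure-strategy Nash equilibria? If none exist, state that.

Brand 1 against Light: payoffs 3.2, 4.5, 4.9 → best response Moderate.
Brand 1 against Moderate: payoffs 2.1, 3.5, 4.9 → best response Moderate.
Brand 1 against Heavy: payoffs 4.4, 3, 1.4 → best response None.
Brand 2 against None: payoffs 3.1, 3.7, 4.5 → best response Heavy.
Brand 2 against Light: payoffs 0.7, 1.4, 1.8 → best response Heavy.
Brand 2 against Moderate: payoffs 5.4, 4.4, 2.8 → best response Light.
Mutual best responses: (None, Heavy); (Moderate, Light).

(None, Heavy) and (Moderate, Light)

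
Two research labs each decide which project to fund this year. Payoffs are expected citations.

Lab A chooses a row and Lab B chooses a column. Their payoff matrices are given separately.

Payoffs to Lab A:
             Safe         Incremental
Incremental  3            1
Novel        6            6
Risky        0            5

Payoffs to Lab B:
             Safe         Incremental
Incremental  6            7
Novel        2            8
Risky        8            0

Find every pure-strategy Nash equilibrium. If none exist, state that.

(Incremental, Safe): Lab A can switch to Novel (3 → 6). Not NE.
(Incremental, Incremental): Lab A can switch to Novel (1 → 6). Not NE.
(Novel, Safe): Lab B can switch to Incremental (2 → 8). Not NE.
(Novel, Incremental): Lab A gets 6, best alternative 5; Lab B gets 8, best alternative 2. No profitable deviation — NE.
(Risky, Safe): Lab A can switch to Incremental (0 → 3). Not NE.
(Risky, Incremental): Lab A can switch to Novel (5 → 6). Not NE.

Pure NE: (Novel, Incremental)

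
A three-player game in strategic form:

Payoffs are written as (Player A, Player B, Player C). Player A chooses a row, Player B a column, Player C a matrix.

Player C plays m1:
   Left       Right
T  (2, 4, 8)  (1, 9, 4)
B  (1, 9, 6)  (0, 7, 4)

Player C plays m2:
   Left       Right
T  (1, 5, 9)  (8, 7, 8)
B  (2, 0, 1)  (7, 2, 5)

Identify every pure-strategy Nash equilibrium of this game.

(T, Right, m2)

Player A against (Left, m1): payoffs 2, 1 → best response T.
Player A against (Left, m2): payoffs 1, 2 → best response B.
Player A against (Right, m1): payoffs 1, 0 → best response T.
Player A against (Right, m2): payoffs 8, 7 → best response T.
Player B against (T, m1): payoffs 4, 9 → best response Right.
Player B against (T, m2): payoffs 5, 7 → best response Right.
Player B against (B, m1): payoffs 9, 7 → best response Left.
Player B against (B, m2): payoffs 0, 2 → best response Right.
Player C against (T, Left): payoffs 8, 9 → best response m2.
Player C against (T, Right): payoffs 4, 8 → best response m2.
Player C against (B, Left): payoffs 6, 1 → best response m1.
Player C against (B, Right): payoffs 4, 5 → best response m2.
Mutual best responses: (T, Right, m2).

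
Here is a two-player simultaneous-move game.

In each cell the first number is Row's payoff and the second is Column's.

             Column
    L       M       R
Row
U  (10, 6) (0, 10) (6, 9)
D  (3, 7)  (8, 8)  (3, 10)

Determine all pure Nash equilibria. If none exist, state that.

Row against L: payoffs 10, 3 → best response U.
Row against M: payoffs 0, 8 → best response D.
Row against R: payoffs 6, 3 → best response U.
Column against U: payoffs 6, 10, 9 → best response M.
Column against D: payoffs 7, 8, 10 → best response R.
No profile is a mutual best response for all players.

none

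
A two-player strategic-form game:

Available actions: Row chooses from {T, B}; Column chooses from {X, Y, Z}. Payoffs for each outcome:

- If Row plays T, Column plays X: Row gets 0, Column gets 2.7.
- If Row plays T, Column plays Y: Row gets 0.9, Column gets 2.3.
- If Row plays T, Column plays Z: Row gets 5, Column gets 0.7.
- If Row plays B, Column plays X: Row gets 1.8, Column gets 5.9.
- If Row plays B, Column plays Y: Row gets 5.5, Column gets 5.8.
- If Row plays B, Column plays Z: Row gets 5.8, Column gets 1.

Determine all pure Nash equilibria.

(B, X)

Row against X: payoffs 0, 1.8 → best response B.
Row against Y: payoffs 0.9, 5.5 → best response B.
Row against Z: payoffs 5, 5.8 → best response B.
Column against T: payoffs 2.7, 2.3, 0.7 → best response X.
Column against B: payoffs 5.9, 5.8, 1 → best response X.
Mutual best responses: (B, X).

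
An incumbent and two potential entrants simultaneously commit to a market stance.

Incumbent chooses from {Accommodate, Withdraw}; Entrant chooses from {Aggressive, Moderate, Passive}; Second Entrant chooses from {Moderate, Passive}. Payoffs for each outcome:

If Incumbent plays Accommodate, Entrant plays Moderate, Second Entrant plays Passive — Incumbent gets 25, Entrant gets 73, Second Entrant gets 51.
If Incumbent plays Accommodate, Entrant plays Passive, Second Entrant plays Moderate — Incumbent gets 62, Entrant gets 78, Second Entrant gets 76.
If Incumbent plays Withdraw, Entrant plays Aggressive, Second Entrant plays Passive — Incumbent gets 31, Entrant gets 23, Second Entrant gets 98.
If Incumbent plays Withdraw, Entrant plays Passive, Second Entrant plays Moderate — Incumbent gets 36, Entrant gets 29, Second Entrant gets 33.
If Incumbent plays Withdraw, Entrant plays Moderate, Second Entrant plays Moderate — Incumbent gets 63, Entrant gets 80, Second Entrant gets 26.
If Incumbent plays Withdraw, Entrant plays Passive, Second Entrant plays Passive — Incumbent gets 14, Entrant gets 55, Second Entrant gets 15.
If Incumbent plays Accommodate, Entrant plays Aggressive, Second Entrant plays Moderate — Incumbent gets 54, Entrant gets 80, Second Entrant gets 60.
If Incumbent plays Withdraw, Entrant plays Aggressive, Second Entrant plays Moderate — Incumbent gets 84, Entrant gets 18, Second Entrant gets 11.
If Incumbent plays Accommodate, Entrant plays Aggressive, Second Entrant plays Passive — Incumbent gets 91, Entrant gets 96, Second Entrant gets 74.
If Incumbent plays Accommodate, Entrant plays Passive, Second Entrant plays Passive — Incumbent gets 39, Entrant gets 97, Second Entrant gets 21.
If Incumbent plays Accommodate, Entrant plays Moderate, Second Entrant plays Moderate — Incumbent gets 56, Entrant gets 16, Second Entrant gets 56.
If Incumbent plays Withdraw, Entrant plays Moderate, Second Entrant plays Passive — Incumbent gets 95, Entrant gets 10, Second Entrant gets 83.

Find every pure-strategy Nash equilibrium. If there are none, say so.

No pure-strategy Nash equilibrium.

Incumbent against (Aggressive, Moderate): payoffs 54, 84 → best response Withdraw.
Incumbent against (Aggressive, Passive): payoffs 91, 31 → best response Accommodate.
Incumbent against (Moderate, Moderate): payoffs 56, 63 → best response Withdraw.
Incumbent against (Moderate, Passive): payoffs 25, 95 → best response Withdraw.
Incumbent against (Passive, Moderate): payoffs 62, 36 → best response Accommodate.
Incumbent against (Passive, Passive): payoffs 39, 14 → best response Accommodate.
Entrant against (Accommodate, Moderate): payoffs 80, 16, 78 → best response Aggressive.
Entrant against (Accommodate, Passive): payoffs 96, 73, 97 → best response Passive.
Entrant against (Withdraw, Moderate): payoffs 18, 80, 29 → best response Moderate.
Entrant against (Withdraw, Passive): payoffs 23, 10, 55 → best response Passive.
Second Entrant against (Accommodate, Aggressive): payoffs 60, 74 → best response Passive.
Second Entrant against (Accommodate, Moderate): payoffs 56, 51 → best response Moderate.
Second Entrant against (Accommodate, Passive): payoffs 76, 21 → best response Moderate.
Second Entrant against (Withdraw, Aggressive): payoffs 11, 98 → best response Passive.
Second Entrant against (Withdraw, Moderate): payoffs 26, 83 → best response Passive.
Second Entrant against (Withdraw, Passive): payoffs 33, 15 → best response Moderate.
No profile is a mutual best response for all players.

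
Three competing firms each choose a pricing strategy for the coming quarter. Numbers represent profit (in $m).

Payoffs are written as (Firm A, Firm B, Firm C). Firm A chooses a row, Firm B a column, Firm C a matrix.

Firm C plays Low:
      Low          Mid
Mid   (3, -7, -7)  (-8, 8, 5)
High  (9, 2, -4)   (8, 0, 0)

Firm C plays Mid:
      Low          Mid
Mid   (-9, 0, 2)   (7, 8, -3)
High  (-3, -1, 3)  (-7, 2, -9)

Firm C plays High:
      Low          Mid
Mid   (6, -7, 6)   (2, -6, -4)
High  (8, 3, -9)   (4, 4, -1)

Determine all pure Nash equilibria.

For each strategy profile, look for a profitable unilateral deviation.
(Mid, Low, Low): Firm A can switch to High (3 → 9). Not NE.
(Mid, Low, Mid): Firm A can switch to High (-9 → -3). Not NE.
(Mid, Low, High): Firm A can switch to High (6 → 8). Not NE.
(Mid, Mid, Low): Firm A can switch to High (-8 → 8). Not NE.
(Mid, Mid, Mid): Firm C can switch to Low (-3 → 5). Not NE.
(Mid, Mid, High): Firm A can switch to High (2 → 4). Not NE.
(The remaining 6 profiles each have a profitable deviation by the same check.)

none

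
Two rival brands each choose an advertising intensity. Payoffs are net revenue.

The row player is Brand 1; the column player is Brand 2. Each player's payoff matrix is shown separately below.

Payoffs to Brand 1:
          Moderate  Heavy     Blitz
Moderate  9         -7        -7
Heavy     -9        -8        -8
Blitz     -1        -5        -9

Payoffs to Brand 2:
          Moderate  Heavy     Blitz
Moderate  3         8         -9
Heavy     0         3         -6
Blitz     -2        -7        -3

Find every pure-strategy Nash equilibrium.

There is no pure-strategy Nash equilibrium.

Brand 1 against Moderate: payoffs 9, -9, -1 → best response Moderate.
Brand 1 against Heavy: payoffs -7, -8, -5 → best response Blitz.
Brand 1 against Blitz: payoffs -7, -8, -9 → best response Moderate.
Brand 2 against Moderate: payoffs 3, 8, -9 → best response Heavy.
Brand 2 against Heavy: payoffs 0, 3, -6 → best response Heavy.
Brand 2 against Blitz: payoffs -2, -7, -3 → best response Moderate.
No profile is a mutual best response for all players.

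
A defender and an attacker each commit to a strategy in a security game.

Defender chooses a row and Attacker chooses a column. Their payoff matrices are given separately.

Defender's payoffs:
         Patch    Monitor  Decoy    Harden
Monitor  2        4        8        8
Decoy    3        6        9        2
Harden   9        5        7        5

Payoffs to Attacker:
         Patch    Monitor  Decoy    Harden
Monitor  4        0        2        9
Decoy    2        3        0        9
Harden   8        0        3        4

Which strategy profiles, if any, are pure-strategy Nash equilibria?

The pure Nash equilibria are (Monitor, Harden) and (Harden, Patch).

For each player, find the best response to each opponent profile; mutual best responses are the pure NE.
Defender against Patch: payoffs 2, 3, 9 → best response Harden.
Defender against Monitor: payoffs 4, 6, 5 → best response Decoy.
Defender against Decoy: payoffs 8, 9, 7 → best response Decoy.
Defender against Harden: payoffs 8, 2, 5 → best response Monitor.
Attacker against Monitor: payoffs 4, 0, 2, 9 → best response Harden.
Attacker against Decoy: payoffs 2, 3, 0, 9 → best response Harden.
Attacker against Harden: payoffs 8, 0, 3, 4 → best response Patch.
Mutual best responses: (Monitor, Harden); (Harden, Patch).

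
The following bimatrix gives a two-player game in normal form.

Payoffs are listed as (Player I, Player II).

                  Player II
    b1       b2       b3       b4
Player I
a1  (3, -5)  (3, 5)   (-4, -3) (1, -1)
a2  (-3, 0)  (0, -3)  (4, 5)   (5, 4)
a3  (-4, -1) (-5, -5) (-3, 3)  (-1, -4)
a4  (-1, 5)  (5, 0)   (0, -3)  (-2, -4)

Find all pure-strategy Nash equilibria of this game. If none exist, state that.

Mark each player's best response to every combination of opponents' strategies; a profile where every player is best-responding is a pure Nash equilibrium.
Player I against b1: payoffs 3, -3, -4, -1 → best response a1.
Player I against b2: payoffs 3, 0, -5, 5 → best response a4.
Player I against b3: payoffs -4, 4, -3, 0 → best response a2.
Player I against b4: payoffs 1, 5, -1, -2 → best response a2.
Player II against a1: payoffs -5, 5, -3, -1 → best response b2.
Player II against a2: payoffs 0, -3, 5, 4 → best response b3.
Player II against a3: payoffs -1, -5, 3, -4 → best response b3.
Player II against a4: payoffs 5, 0, -3, -4 → best response b1.
Mutual best responses: (a2, b3).

(a2, b3)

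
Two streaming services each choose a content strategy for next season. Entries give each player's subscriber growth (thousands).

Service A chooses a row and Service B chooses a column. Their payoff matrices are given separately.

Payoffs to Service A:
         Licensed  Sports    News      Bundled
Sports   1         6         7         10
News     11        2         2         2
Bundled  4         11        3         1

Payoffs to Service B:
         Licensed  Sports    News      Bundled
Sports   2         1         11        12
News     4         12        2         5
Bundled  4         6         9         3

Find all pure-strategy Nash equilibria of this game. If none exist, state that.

The unique pure-strategy Nash equilibrium is (Sports, Bundled).

(Sports, Licensed): Service A can switch to News (1 → 11). Not NE.
(Sports, Sports): Service A can switch to Bundled (6 → 11). Not NE.
(Sports, News): Service B can switch to Bundled (11 → 12). Not NE.
(Sports, Bundled): Service A gets 10, best alternative 2; Service B gets 12, best alternative 11. No profitable deviation — NE.
(News, Licensed): Service B can switch to Sports (4 → 12). Not NE.
(News, Sports): Service A can switch to Sports (2 → 6). Not NE.
(News, News): Service A can switch to Sports (2 → 7). Not NE.
(News, Bundled): Service A can switch to Sports (2 → 10). Not NE.
(Bundled, Licensed): Service A can switch to News (4 → 11). Not NE.
(Bundled, Sports): Service B can switch to News (6 → 9). Not NE.
(Bundled, News): Service A can switch to Sports (3 → 7). Not NE.
(The remaining 1 profile has a profitable deviation by the same check.)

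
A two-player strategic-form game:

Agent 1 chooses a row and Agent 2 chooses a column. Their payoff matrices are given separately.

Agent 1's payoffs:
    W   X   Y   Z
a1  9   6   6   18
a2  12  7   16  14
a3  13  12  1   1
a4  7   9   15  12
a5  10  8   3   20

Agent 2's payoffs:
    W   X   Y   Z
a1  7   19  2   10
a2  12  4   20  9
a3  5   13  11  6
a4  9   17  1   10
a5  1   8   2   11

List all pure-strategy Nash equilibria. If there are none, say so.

The pure Nash equilibria are (a2, Y), (a3, X), (a5, Z).

Mark each player's best response to every combination of opponents' strategies; a profile where every player is best-responding is a pure Nash equilibrium.
Agent 1 against W: payoffs 9, 12, 13, 7, 10 → best response a3.
Agent 1 against X: payoffs 6, 7, 12, 9, 8 → best response a3.
Agent 1 against Y: payoffs 6, 16, 1, 15, 3 → best response a2.
Agent 1 against Z: payoffs 18, 14, 1, 12, 20 → best response a5.
Agent 2 against a1: payoffs 7, 19, 2, 10 → best response X.
Agent 2 against a2: payoffs 12, 4, 20, 9 → best response Y.
Agent 2 against a3: payoffs 5, 13, 11, 6 → best response X.
Agent 2 against a4: payoffs 9, 17, 1, 10 → best response X.
Agent 2 against a5: payoffs 1, 8, 2, 11 → best response Z.
Mutual best responses: (a2, Y); (a3, X); (a5, Z).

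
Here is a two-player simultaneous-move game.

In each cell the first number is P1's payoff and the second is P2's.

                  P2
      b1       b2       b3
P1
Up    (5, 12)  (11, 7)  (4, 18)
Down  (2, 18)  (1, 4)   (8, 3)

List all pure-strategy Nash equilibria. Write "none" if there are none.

P1 against b1: payoffs 5, 2 → best response Up.
P1 against b2: payoffs 11, 1 → best response Up.
P1 against b3: payoffs 4, 8 → best response Down.
P2 against Up: payoffs 12, 7, 18 → best response b3.
P2 against Down: payoffs 18, 4, 3 → best response b1.
No profile is a mutual best response for all players.

There is no pure-strategy Nash equilibrium.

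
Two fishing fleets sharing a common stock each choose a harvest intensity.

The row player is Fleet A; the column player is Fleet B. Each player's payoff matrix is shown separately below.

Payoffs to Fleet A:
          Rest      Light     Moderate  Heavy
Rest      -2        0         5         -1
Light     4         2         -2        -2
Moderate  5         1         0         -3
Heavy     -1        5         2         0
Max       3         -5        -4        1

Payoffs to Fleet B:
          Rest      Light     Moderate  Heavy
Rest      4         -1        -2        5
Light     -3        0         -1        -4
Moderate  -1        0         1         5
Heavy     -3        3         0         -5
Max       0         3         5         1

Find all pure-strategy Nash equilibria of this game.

Fleet A against Rest: payoffs -2, 4, 5, -1, 3 → best response Moderate.
Fleet A against Light: payoffs 0, 2, 1, 5, -5 → best response Heavy.
Fleet A against Moderate: payoffs 5, -2, 0, 2, -4 → best response Rest.
Fleet A against Heavy: payoffs -1, -2, -3, 0, 1 → best response Max.
Fleet B against Rest: payoffs 4, -1, -2, 5 → best response Heavy.
Fleet B against Light: payoffs -3, 0, -1, -4 → best response Light.
Fleet B against Moderate: payoffs -1, 0, 1, 5 → best response Heavy.
Fleet B against Heavy: payoffs -3, 3, 0, -5 → best response Light.
Fleet B against Max: payoffs 0, 3, 5, 1 → best response Moderate.
Mutual best responses: (Heavy, Light).

(Heavy, Light)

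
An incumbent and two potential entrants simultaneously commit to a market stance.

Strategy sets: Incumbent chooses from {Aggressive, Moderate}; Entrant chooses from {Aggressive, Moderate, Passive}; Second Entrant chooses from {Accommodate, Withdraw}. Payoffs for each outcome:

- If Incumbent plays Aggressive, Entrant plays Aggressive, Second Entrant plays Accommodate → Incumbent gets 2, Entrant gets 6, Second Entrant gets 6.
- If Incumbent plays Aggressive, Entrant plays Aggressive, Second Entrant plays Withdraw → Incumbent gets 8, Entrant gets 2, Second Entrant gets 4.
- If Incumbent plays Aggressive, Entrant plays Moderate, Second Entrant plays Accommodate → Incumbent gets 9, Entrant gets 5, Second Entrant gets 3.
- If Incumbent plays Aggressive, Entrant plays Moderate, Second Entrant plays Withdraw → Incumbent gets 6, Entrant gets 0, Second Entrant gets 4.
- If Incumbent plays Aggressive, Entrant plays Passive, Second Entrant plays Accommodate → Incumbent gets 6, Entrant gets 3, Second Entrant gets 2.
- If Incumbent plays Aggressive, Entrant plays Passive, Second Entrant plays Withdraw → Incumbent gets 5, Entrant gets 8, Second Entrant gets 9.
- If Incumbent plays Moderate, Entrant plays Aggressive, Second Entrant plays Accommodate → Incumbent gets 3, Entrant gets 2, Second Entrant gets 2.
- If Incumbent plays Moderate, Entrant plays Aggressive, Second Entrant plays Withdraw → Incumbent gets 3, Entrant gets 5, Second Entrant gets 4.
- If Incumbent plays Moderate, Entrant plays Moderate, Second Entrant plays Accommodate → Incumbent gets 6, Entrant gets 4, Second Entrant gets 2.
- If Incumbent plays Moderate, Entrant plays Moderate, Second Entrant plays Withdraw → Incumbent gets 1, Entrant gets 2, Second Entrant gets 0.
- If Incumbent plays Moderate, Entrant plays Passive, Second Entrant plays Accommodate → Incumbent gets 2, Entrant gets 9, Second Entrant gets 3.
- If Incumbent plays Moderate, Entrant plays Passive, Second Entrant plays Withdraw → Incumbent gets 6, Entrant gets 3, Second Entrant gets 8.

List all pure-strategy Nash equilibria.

none

Incumbent against (Aggressive, Accommodate): payoffs 2, 3 → best response Moderate.
Incumbent against (Aggressive, Withdraw): payoffs 8, 3 → best response Aggressive.
Incumbent against (Moderate, Accommodate): payoffs 9, 6 → best response Aggressive.
Incumbent against (Moderate, Withdraw): payoffs 6, 1 → best response Aggressive.
Incumbent against (Passive, Accommodate): payoffs 6, 2 → best response Aggressive.
Incumbent against (Passive, Withdraw): payoffs 5, 6 → best response Moderate.
Entrant against (Aggressive, Accommodate): payoffs 6, 5, 3 → best response Aggressive.
Entrant against (Aggressive, Withdraw): payoffs 2, 0, 8 → best response Passive.
Entrant against (Moderate, Accommodate): payoffs 2, 4, 9 → best response Passive.
Entrant against (Moderate, Withdraw): payoffs 5, 2, 3 → best response Aggressive.
Second Entrant against (Aggressive, Aggressive): payoffs 6, 4 → best response Accommodate.
Second Entrant against (Aggressive, Moderate): payoffs 3, 4 → best response Withdraw.
Second Entrant against (Aggressive, Passive): payoffs 2, 9 → best response Withdraw.
Second Entrant against (Moderate, Aggressive): payoffs 2, 4 → best response Withdraw.
Second Entrant against (Moderate, Moderate): payoffs 2, 0 → best response Accommodate.
Second Entrant against (Moderate, Passive): payoffs 3, 8 → best response Withdraw.
No profile is a mutual best response for all players.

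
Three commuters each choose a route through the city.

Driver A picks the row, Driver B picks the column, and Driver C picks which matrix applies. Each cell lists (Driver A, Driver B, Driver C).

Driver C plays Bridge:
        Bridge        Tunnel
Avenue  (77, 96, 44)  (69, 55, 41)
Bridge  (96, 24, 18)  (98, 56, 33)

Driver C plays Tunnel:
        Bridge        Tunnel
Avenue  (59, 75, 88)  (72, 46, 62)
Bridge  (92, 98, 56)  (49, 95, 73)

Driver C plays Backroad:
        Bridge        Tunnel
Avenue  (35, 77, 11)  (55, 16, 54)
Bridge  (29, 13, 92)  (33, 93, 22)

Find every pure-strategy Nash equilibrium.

This game has no pure Nash equilibrium.

Driver A against (Bridge, Bridge): payoffs 77, 96 → best response Bridge.
Driver A against (Bridge, Tunnel): payoffs 59, 92 → best response Bridge.
Driver A against (Bridge, Backroad): payoffs 35, 29 → best response Avenue.
Driver A against (Tunnel, Bridge): payoffs 69, 98 → best response Bridge.
Driver A against (Tunnel, Tunnel): payoffs 72, 49 → best response Avenue.
Driver A against (Tunnel, Backroad): payoffs 55, 33 → best response Avenue.
Driver B against (Avenue, Bridge): payoffs 96, 55 → best response Bridge.
Driver B against (Avenue, Tunnel): payoffs 75, 46 → best response Bridge.
Driver B against (Avenue, Backroad): payoffs 77, 16 → best response Bridge.
Driver B against (Bridge, Bridge): payoffs 24, 56 → best response Tunnel.
Driver B against (Bridge, Tunnel): payoffs 98, 95 → best response Bridge.
Driver B against (Bridge, Backroad): payoffs 13, 93 → best response Tunnel.
Driver C against (Avenue, Bridge): payoffs 44, 88, 11 → best response Tunnel.
Driver C against (Avenue, Tunnel): payoffs 41, 62, 54 → best response Tunnel.
Driver C against (Bridge, Bridge): payoffs 18, 56, 92 → best response Backroad.
Driver C against (Bridge, Tunnel): payoffs 33, 73, 22 → best response Tunnel.
No profile is a mutual best response for all players.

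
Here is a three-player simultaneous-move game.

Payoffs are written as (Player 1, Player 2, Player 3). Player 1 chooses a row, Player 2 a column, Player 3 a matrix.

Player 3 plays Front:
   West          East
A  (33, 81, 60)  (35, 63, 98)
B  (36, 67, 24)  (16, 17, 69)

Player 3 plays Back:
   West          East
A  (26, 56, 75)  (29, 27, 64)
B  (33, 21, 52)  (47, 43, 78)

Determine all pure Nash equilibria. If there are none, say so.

Pure NE: (B, East, Back)

Player 1 against (West, Front): payoffs 33, 36 → best response B.
Player 1 against (West, Back): payoffs 26, 33 → best response B.
Player 1 against (East, Front): payoffs 35, 16 → best response A.
Player 1 against (East, Back): payoffs 29, 47 → best response B.
Player 2 against (A, Front): payoffs 81, 63 → best response West.
Player 2 against (A, Back): payoffs 56, 27 → best response West.
Player 2 against (B, Front): payoffs 67, 17 → best response West.
Player 2 against (B, Back): payoffs 21, 43 → best response East.
Player 3 against (A, West): payoffs 60, 75 → best response Back.
Player 3 against (A, East): payoffs 98, 64 → best response Front.
Player 3 against (B, West): payoffs 24, 52 → best response Back.
Player 3 against (B, East): payoffs 69, 78 → best response Back.
Mutual best responses: (B, East, Back).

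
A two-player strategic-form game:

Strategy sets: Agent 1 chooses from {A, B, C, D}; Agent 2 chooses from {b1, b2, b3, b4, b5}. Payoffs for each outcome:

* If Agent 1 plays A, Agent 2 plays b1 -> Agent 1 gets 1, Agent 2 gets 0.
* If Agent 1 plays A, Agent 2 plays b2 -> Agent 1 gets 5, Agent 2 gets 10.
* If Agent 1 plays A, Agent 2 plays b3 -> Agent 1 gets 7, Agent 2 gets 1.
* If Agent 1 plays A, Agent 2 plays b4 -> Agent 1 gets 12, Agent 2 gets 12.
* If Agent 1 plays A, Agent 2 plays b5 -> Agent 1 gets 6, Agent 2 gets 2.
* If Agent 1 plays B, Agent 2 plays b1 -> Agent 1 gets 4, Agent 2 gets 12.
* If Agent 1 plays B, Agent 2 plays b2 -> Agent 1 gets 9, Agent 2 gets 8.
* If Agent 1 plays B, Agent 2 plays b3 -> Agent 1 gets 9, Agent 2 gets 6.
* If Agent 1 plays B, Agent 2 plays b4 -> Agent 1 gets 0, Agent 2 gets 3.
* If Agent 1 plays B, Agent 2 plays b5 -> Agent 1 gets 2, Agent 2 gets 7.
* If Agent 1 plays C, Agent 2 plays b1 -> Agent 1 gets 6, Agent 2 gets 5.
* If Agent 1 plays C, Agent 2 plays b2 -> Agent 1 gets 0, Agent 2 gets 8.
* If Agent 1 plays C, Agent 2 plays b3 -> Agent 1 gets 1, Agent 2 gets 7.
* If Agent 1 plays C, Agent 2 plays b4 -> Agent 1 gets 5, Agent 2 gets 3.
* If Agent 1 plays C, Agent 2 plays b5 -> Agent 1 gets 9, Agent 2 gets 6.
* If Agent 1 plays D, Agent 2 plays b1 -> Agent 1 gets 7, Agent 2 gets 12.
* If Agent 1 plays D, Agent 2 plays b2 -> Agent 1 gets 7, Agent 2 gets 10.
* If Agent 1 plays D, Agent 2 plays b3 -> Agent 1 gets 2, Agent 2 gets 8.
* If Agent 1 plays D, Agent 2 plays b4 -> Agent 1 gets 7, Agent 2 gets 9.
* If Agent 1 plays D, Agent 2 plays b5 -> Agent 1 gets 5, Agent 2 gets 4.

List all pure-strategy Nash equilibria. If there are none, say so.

The pure Nash equilibria are (A, b4); (D, b1).

Check each profile: it is a Nash equilibrium iff no player can strictly gain by switching unilaterally.
(A, b1): Agent 1 can switch to B (1 → 4). Not NE.
(A, b2): Agent 1 can switch to B (5 → 9). Not NE.
(A, b3): Agent 1 can switch to B (7 → 9). Not NE.
(A, b4): Agent 1 gets 12, best alternative 7; Agent 2 gets 12, best alternative 10. No profitable deviation — NE.
(A, b5): Agent 1 can switch to C (6 → 9). Not NE.
(B, b1): Agent 1 can switch to C (4 → 6). Not NE.
(B, b2): Agent 2 can switch to b1 (8 → 12). Not NE.
(B, b3): Agent 2 can switch to b1 (6 → 12). Not NE.
(B, b4): Agent 1 can switch to A (0 → 12). Not NE.
(B, b5): Agent 1 can switch to A (2 → 6). Not NE.
(C, b1): Agent 1 can switch to D (6 → 7). Not NE.
(D, b1): Agent 1 gets 7, best alternative 6; Agent 2 gets 12, best alternative 10. No profitable deviation — NE.
(The remaining 8 profiles each have a profitable deviation by the same check.)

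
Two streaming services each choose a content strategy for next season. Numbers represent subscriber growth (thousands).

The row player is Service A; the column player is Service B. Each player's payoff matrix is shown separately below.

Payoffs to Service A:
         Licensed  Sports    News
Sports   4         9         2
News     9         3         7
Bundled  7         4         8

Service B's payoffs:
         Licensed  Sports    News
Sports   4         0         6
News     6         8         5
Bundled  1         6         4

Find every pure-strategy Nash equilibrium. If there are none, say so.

This game has no pure Nash equilibrium.

For each strategy profile, look for a profitable unilateral deviation.
(Sports, Licensed): Service A can switch to News (4 → 9). Not NE.
(Sports, Sports): Service B can switch to Licensed (0 → 4). Not NE.
(Sports, News): Service A can switch to News (2 → 7). Not NE.
(News, Licensed): Service B can switch to Sports (6 → 8). Not NE.
(News, Sports): Service A can switch to Sports (3 → 9). Not NE.
(News, News): Service A can switch to Bundled (7 → 8). Not NE.
(Bundled, Licensed): Service A can switch to News (7 → 9). Not NE.
(Bundled, Sports): Service A can switch to Sports (4 → 9). Not NE.
(Bundled, News): Service B can switch to Sports (4 → 6). Not NE.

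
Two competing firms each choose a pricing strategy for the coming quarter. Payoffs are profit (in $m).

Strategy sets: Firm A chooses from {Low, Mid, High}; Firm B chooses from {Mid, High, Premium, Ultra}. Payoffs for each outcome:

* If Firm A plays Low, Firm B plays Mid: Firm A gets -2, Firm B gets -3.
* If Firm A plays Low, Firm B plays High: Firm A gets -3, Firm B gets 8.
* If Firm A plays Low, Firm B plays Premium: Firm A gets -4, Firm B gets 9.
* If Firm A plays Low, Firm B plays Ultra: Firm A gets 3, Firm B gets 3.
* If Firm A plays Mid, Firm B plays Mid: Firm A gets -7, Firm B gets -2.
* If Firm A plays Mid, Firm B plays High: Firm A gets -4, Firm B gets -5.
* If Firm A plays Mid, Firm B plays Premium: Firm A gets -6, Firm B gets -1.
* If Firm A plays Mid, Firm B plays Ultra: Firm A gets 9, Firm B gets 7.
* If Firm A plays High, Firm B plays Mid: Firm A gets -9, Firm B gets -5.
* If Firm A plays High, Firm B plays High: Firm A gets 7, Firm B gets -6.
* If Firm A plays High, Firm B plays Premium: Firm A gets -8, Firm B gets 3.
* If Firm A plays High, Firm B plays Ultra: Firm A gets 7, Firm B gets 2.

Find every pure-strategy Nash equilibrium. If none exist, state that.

Check each profile: it is a Nash equilibrium iff no player can strictly gain by switching unilaterally.
(Low, Mid): Firm B can switch to High (-3 → 8). Not NE.
(Low, High): Firm A can switch to High (-3 → 7). Not NE.
(Low, Premium): Firm A gets -4, best alternative -6; Firm B gets 9, best alternative 8. No profitable deviation — NE.
(Low, Ultra): Firm A can switch to Mid (3 → 9). Not NE.
(Mid, Mid): Firm A can switch to Low (-7 → -2). Not NE.
(Mid, High): Firm A can switch to Low (-4 → -3). Not NE.
(Mid, Premium): Firm A can switch to Low (-6 → -4). Not NE.
(Mid, Ultra): Firm A gets 9, best alternative 7; Firm B gets 7, best alternative -1. No profitable deviation — NE.
(High, Mid): Firm A can switch to Low (-9 → -2). Not NE.
(High, High): Firm B can switch to Mid (-6 → -5). Not NE.
(High, Premium): Firm A can switch to Low (-8 → -4). Not NE.
(High, Ultra): Firm A can switch to Mid (7 → 9). Not NE.

(Low, Premium) and (Mid, Ultra)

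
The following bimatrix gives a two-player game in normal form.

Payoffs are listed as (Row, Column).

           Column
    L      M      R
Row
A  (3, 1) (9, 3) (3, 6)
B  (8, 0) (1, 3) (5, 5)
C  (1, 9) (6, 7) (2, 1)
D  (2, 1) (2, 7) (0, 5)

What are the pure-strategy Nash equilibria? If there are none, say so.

Row against L: payoffs 3, 8, 1, 2 → best response B.
Row against M: payoffs 9, 1, 6, 2 → best response A.
Row against R: payoffs 3, 5, 2, 0 → best response B.
Column against A: payoffs 1, 3, 6 → best response R.
Column against B: payoffs 0, 3, 5 → best response R.
Column against C: payoffs 9, 7, 1 → best response L.
Column against D: payoffs 1, 7, 5 → best response M.
Mutual best responses: (B, R).

Pure NE: (B, R)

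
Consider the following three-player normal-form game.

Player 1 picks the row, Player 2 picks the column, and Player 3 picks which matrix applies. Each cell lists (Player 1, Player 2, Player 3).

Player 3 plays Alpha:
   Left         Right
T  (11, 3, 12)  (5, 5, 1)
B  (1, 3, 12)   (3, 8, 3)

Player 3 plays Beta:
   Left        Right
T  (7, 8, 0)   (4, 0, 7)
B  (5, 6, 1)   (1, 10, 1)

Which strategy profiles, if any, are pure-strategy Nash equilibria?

No pure-strategy Nash equilibrium.

Player 1 against (Left, Alpha): payoffs 11, 1 → best response T.
Player 1 against (Left, Beta): payoffs 7, 5 → best response T.
Player 1 against (Right, Alpha): payoffs 5, 3 → best response T.
Player 1 against (Right, Beta): payoffs 4, 1 → best response T.
Player 2 against (T, Alpha): payoffs 3, 5 → best response Right.
Player 2 against (T, Beta): payoffs 8, 0 → best response Left.
Player 2 against (B, Alpha): payoffs 3, 8 → best response Right.
Player 2 against (B, Beta): payoffs 6, 10 → best response Right.
Player 3 against (T, Left): payoffs 12, 0 → best response Alpha.
Player 3 against (T, Right): payoffs 1, 7 → best response Beta.
Player 3 against (B, Left): payoffs 12, 1 → best response Alpha.
Player 3 against (B, Right): payoffs 3, 1 → best response Alpha.
No profile is a mutual best response for all players.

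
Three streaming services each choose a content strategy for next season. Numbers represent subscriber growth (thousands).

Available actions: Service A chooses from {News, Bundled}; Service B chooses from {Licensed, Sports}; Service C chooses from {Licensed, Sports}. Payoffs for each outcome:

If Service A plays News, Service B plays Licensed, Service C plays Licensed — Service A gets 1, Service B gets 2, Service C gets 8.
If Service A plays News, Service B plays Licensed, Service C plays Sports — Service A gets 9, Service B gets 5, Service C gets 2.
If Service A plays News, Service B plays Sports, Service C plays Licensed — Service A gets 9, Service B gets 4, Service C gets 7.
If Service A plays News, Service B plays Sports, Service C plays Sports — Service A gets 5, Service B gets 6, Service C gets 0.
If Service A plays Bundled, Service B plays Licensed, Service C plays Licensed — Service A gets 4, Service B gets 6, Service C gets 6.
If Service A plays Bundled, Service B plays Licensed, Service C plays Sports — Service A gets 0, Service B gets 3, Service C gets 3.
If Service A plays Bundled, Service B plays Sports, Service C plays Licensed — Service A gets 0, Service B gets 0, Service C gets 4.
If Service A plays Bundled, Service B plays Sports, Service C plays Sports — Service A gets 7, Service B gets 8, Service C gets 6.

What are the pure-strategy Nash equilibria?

(News, Licensed, Licensed): Service A can switch to Bundled (1 → 4). Not NE.
(News, Licensed, Sports): Service B can switch to Sports (5 → 6). Not NE.
(News, Sports, Licensed): Service A gets 9, best alternative 0; Service B gets 4, best alternative 2; Service C gets 7, best alternative 0. No profitable deviation — NE.
(News, Sports, Sports): Service A can switch to Bundled (5 → 7). Not NE.
(Bundled, Licensed, Licensed): Service A gets 4, best alternative 1; Service B gets 6, best alternative 0; Service C gets 6, best alternative 3. No profitable deviation — NE.
(Bundled, Licensed, Sports): Service A can switch to News (0 → 9). Not NE.
(Bundled, Sports, Licensed): Service A can switch to News (0 → 9). Not NE.
(Bundled, Sports, Sports): Service A gets 7, best alternative 5; Service B gets 8, best alternative 3; Service C gets 6, best alternative 4. No profitable deviation — NE.

Pure-strategy Nash equilibria: (News, Sports, Licensed) and (Bundled, Licensed, Licensed) and (Bundled, Sports, Sports)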